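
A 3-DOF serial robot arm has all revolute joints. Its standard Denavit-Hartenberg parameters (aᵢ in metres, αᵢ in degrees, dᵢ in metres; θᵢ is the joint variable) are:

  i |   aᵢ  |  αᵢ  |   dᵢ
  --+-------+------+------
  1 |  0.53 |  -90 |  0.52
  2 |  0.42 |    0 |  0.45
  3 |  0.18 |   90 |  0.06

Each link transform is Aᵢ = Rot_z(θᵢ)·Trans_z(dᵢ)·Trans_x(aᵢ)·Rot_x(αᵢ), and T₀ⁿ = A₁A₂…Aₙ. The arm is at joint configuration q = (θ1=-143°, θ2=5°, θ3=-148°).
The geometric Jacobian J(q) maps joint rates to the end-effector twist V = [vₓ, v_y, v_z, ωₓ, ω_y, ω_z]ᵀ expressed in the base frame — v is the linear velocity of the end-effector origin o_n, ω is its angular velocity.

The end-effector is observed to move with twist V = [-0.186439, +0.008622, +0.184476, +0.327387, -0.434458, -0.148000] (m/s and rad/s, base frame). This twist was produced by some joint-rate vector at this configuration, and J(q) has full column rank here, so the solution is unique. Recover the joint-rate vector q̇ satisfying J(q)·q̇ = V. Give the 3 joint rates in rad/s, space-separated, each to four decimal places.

o_n = [-0.3357, -0.8916, 0.5917]
J₁: ẑ×o_n = [0.8916, -0.3357, 0.0000], ω = ẑ
J2: z=[0.6018, -0.7986, 0.0000] o=[-0.4233, -0.3190, 0.5200] → [-0.0573, -0.0432, -0.2746, 0.6018, -0.7986, 0.0000]
J3: z=[0.6018, -0.7986, 0.0000] o=[-0.4866, -0.9301, 0.4834] → [-0.0865, -0.0652, 0.1438, 0.6018, -0.7986, 0.0000]
q̇ = J⁺·V = [-0.1480, -0.2540, 0.7980]

-0.1480 -0.2540 0.7980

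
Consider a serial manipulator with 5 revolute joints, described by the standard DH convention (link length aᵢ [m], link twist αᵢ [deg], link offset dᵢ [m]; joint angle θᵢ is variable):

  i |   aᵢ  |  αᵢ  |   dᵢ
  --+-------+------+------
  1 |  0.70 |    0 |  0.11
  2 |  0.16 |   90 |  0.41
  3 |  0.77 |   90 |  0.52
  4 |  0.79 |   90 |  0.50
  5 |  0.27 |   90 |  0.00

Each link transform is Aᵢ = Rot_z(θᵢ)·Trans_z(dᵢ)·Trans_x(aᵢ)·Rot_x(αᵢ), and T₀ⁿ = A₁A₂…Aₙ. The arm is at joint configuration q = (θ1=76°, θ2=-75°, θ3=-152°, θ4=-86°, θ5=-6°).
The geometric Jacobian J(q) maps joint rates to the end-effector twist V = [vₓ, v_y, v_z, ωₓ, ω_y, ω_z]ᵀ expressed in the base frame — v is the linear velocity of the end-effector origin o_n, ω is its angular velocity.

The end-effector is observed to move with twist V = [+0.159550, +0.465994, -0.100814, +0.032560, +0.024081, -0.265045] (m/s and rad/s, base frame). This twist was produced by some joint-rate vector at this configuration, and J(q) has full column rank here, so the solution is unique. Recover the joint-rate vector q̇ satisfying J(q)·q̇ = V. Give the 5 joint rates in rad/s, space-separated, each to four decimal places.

-0.2170 -0.4280 -0.0090 0.3200 0.2080

o_n = [-0.6464, 1.2010, 0.5404]
J₁: ẑ×o_n = [-1.2010, -0.6464, 0.0000], ω = ẑ
J2: z=[0.0000, 0.0000, 1.0000] o=[0.1693, 0.6792, 0.1100] → [-0.5218, -0.8158, 0.0000, 0.0000, 0.0000, 1.0000]
J3: z=[0.0175, -0.9998, 0.0000] o=[0.3293, 0.6820, 0.5200] → [-0.0204, -0.0004, -0.9666, 0.0175, -0.9998, 0.0000]
J4: z=[-0.4694, -0.0082, 0.8829] o=[-0.3414, 0.1502, 0.1585] → [-0.9309, -0.0901, -0.4957, -0.4694, -0.0082, 0.8829]
J5: z=[0.8794, 0.0851, 0.4683] o=[-0.6385, 0.9332, 0.5741] → [-0.1283, 0.0259, 0.2362, 0.8794, 0.0851, 0.4683]
q̇ = J⁺·V = [-0.2170, -0.4280, -0.0090, 0.3200, 0.2080]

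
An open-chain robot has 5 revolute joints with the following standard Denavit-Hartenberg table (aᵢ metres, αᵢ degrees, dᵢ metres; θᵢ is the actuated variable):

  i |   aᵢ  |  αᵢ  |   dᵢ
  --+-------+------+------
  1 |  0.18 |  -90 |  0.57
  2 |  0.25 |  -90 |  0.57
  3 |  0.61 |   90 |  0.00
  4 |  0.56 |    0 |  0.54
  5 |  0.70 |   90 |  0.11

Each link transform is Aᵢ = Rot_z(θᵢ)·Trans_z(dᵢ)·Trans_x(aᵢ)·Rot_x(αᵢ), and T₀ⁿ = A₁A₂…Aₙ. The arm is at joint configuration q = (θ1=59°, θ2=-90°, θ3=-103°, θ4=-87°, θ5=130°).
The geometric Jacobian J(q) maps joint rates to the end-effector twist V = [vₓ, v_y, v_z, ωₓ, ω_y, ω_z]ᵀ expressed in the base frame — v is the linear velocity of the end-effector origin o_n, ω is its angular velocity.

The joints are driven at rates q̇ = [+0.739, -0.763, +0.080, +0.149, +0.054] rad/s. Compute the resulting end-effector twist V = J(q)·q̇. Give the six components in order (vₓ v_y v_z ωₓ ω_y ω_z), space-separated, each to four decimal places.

o_n = [-1.2742, 0.8802, -0.0723]
J₁: ẑ×o_n = [-0.8802, -1.2742, 0.0000], ω = ẑ
J2: z=[-0.8572, 0.5150, 0.0000] o=[0.0927, 0.1543, 0.5700] → [-0.3308, -0.5506, 0.0818, -0.8572, 0.5150, 0.0000]
J3: z=[0.5150, 0.8572, -0.0000] o=[-0.3959, 0.4479, 0.8200] → [-0.7649, 0.4596, 0.9755, 0.5150, 0.8572, -0.0000]
J4: z=[0.1928, -0.1159, -0.9744] o=[-0.9053, 0.7540, 0.6828] → [0.2104, 0.5050, -0.0184, 0.1928, -0.1159, -0.9744]
J5: z=[0.1928, -0.1159, -0.9744] o=[-1.1137, 0.2268, 0.1500] → [0.6624, 0.1992, 0.1074, 0.1928, -0.1159, -0.9744]
V = J·q̇ = [-0.3921, -0.3988, 0.0187, 0.7344, -0.3479, 0.5412]

-0.3921 -0.3988 0.0187 0.7344 -0.3479 0.5412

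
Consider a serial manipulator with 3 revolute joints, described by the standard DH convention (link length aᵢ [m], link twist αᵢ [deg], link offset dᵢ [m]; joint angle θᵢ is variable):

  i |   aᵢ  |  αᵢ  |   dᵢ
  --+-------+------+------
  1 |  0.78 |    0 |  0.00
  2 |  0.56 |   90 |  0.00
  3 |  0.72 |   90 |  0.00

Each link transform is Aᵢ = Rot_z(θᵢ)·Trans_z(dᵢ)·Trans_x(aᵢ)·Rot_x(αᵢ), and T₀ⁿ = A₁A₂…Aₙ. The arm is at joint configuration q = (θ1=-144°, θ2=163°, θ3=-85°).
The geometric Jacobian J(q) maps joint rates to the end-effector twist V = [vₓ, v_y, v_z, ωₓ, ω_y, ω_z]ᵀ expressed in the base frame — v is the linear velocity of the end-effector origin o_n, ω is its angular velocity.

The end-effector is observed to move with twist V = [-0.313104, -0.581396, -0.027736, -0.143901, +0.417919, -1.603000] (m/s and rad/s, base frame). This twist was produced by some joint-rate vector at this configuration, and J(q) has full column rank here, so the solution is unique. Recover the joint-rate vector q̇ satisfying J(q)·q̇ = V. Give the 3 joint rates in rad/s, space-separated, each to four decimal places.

-0.7380 -0.8650 -0.4420

o_n = [-0.0422, -0.2557, -0.7173]
J₁: ẑ×o_n = [0.2557, -0.0422, 0.0000], ω = ẑ
J2: z=[0.0000, 0.0000, 1.0000] o=[-0.6310, -0.4585, 0.0000] → [-0.2027, 0.5888, 0.0000, 0.0000, 0.0000, 1.0000]
J3: z=[0.3256, -0.9455, 0.0000] o=[-0.1015, -0.2762, 0.0000] → [0.6782, 0.2335, 0.0628, 0.3256, -0.9455, 0.0000]
q̇ = J⁺·V = [-0.7380, -0.8650, -0.4420]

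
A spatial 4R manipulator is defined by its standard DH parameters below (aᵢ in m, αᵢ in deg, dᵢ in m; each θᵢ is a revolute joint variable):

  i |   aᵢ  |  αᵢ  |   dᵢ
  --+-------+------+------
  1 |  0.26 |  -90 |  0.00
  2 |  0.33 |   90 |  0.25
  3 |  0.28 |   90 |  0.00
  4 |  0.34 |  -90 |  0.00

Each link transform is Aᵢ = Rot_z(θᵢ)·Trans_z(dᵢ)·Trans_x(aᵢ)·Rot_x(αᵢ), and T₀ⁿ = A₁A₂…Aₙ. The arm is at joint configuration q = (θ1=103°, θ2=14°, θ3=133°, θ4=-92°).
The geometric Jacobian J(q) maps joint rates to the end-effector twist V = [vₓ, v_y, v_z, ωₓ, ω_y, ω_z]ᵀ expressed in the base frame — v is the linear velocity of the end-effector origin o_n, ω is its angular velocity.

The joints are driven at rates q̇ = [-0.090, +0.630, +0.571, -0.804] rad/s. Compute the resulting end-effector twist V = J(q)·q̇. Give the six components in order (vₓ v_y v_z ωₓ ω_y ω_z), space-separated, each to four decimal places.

0.3505 -0.0377 -0.0469 0.0177 -0.4397 0.6063

o_n = [-0.5068, 0.2120, -0.3653]
J₁: ẑ×o_n = [-0.2120, -0.5068, 0.0000], ω = ẑ
J2: z=[-0.9744, -0.2250, 0.0000] o=[-0.0585, 0.2533, 0.0000] → [0.0822, -0.3559, -0.0606, -0.9744, -0.2250, 0.0000]
J3: z=[-0.0544, 0.2357, 0.9703] o=[-0.3741, 0.5091, -0.0798] → [0.2210, -0.1443, 0.0474, -0.0544, 0.2357, 0.9703]
J4: z=[-0.8242, 0.5380, -0.1769] o=[-0.5320, 0.2825, -0.0336] → [-0.1909, -0.2778, 0.0445, -0.8242, 0.5380, -0.1769]
V = J·q̇ = [0.3505, -0.0377, -0.0469, 0.0177, -0.4397, 0.6063]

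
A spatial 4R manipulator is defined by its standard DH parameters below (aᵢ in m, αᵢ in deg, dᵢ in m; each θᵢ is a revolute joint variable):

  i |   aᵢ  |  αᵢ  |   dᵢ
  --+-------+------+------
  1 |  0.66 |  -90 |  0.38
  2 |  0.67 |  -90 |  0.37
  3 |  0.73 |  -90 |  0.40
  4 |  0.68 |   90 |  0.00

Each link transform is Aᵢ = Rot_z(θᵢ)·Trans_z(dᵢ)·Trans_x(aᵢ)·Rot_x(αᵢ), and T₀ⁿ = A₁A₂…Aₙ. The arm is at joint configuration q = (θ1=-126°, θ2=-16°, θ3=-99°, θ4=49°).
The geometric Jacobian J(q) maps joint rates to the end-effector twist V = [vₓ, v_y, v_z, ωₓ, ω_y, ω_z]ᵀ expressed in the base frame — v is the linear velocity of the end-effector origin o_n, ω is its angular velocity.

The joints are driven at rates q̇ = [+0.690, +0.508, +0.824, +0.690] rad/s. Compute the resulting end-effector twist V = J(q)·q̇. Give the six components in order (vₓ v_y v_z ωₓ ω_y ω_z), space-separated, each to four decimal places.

0.4779 -0.2916 0.3535 -0.0203 -1.0758 0.0858

o_n = [0.5949, -1.7869, 0.6228]
J₁: ẑ×o_n = [1.7869, 0.5949, -0.0000], ω = ẑ
J2: z=[0.8090, -0.5878, 0.0000] o=[-0.3879, -0.5340, 0.3800] → [-0.1427, -0.1964, -0.4360, 0.8090, -0.5878, 0.0000]
J3: z=[-0.1620, -0.2230, -0.9613] o=[-0.4672, -1.2725, 0.5647] → [-0.5075, -1.0115, 0.3202, -0.1620, -0.2230, -0.9613]
J4: z=[-0.4315, -0.8601, 0.2722] o=[0.1159, -1.6967, 0.1487] → [-0.3832, 0.3350, 0.4510, -0.4315, -0.8601, 0.2722]
V = J·q̇ = [0.4779, -0.2916, 0.3535, -0.0203, -1.0758, 0.0858]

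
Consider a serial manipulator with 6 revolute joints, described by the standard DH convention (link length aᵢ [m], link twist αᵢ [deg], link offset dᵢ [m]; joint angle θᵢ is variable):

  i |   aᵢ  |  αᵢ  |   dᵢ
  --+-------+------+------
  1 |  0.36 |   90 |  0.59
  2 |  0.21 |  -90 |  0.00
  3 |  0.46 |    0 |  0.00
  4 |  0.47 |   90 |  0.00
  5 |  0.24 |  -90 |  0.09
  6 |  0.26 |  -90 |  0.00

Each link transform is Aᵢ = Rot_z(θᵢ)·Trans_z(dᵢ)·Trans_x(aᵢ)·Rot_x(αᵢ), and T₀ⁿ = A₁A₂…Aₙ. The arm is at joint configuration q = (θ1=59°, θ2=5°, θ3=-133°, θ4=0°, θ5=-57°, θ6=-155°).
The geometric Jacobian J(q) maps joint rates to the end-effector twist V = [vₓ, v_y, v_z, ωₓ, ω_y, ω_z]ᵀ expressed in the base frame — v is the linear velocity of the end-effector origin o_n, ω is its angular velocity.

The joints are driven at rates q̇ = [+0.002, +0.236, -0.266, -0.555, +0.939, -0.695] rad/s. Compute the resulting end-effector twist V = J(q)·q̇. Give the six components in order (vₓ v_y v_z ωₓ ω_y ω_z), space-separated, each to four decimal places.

o_n = [0.3597, -0.4606, 0.5365]
J₁: ẑ×o_n = [0.4606, 0.3597, -0.0000], ω = ẑ
J2: z=[0.8572, -0.5150, 0.0000] o=[0.1854, 0.3086, 0.5900] → [0.0276, 0.0459, -0.5696, 0.8572, -0.5150, 0.0000]
J3: z=[-0.0449, -0.0747, 0.9962] o=[0.2932, 0.4879, 0.6083] → [0.9503, 0.0631, 0.0476, -0.0449, -0.0747, 0.9962]
J4: z=[-0.0449, -0.0747, 0.9962] o=[0.4206, 0.0467, 0.5810] → [0.5088, -0.0626, 0.0182, -0.0449, -0.0747, 0.9962]
J5: z=[-0.9598, -0.2733, -0.0637] o=[0.5507, -0.4040, 0.5530] → [0.0009, -0.0037, 0.0021, -0.9598, -0.2733, -0.0637]
J6: z=[0.2078, -0.8450, 0.4927] o=[0.5096, -0.5389, 0.3390] → [-0.2055, -0.1149, -0.1104, 0.2078, -0.8450, 0.4927]
V = J·q̇ = [-0.3841, 0.1059, -0.0785, -0.8066, 0.2705, -1.2182]

-0.3841 0.1059 -0.0785 -0.8066 0.2705 -1.2182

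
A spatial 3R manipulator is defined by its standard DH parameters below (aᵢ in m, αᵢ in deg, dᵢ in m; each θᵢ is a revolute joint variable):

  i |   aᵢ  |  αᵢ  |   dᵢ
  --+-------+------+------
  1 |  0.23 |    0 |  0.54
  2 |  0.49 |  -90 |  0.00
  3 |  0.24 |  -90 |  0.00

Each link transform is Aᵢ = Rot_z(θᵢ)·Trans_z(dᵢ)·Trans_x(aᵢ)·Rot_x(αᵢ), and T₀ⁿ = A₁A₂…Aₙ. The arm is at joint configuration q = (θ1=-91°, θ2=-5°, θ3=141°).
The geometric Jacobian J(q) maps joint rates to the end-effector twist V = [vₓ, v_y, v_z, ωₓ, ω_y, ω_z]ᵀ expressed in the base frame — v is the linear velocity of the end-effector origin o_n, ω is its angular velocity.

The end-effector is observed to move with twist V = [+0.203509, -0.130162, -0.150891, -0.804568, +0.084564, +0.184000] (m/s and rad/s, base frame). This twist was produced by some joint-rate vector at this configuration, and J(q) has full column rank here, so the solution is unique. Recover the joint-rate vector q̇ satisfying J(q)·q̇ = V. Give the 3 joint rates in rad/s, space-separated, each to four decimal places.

o_n = [-0.0357, -0.5318, 0.3890]
J₁: ẑ×o_n = [0.5318, -0.0357, 0.0000], ω = ẑ
J2: z=[0.0000, 0.0000, 1.0000] o=[-0.0040, -0.2300, 0.5400] → [0.3018, -0.0317, 0.0000, 0.0000, 0.0000, 1.0000]
J3: z=[0.9945, -0.1045, 0.0000] o=[-0.0552, -0.7173, 0.5400] → [0.0158, 0.1502, 0.1865, 0.9945, -0.1045, 0.0000]
q̇ = J⁺·V = [0.6990, -0.5150, -0.8090]

0.6990 -0.5150 -0.8090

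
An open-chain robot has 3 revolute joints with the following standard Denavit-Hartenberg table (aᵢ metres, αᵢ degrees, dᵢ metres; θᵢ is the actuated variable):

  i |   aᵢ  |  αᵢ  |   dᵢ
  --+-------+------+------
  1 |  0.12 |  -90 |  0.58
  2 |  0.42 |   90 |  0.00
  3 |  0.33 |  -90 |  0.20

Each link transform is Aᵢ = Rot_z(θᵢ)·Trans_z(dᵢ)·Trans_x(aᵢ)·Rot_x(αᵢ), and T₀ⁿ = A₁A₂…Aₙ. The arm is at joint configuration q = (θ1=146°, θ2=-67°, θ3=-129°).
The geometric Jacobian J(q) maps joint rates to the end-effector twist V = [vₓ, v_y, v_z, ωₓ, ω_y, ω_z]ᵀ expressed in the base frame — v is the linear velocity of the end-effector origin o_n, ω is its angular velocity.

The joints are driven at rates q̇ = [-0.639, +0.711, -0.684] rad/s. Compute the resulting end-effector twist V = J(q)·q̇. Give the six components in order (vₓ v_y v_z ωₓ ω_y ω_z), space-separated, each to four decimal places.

o_n = [0.1278, 0.2232, 0.8536]
J₁: ẑ×o_n = [-0.2232, 0.1278, 0.0000], ω = ẑ
J2: z=[-0.5592, -0.8290, 0.0000] o=[-0.0995, 0.0671, 0.5800] → [-0.2268, 0.1530, 0.1011, -0.5592, -0.8290, 0.0000]
J3: z=[0.7631, -0.5147, 0.3907] o=[-0.2355, 0.1589, 0.9666] → [0.0331, 0.2282, 0.2361, 0.7631, -0.5147, 0.3907]
V = J·q̇ = [-0.0413, -0.1290, -0.0896, -0.9196, -0.2374, -0.9063]

-0.0413 -0.1290 -0.0896 -0.9196 -0.2374 -0.9063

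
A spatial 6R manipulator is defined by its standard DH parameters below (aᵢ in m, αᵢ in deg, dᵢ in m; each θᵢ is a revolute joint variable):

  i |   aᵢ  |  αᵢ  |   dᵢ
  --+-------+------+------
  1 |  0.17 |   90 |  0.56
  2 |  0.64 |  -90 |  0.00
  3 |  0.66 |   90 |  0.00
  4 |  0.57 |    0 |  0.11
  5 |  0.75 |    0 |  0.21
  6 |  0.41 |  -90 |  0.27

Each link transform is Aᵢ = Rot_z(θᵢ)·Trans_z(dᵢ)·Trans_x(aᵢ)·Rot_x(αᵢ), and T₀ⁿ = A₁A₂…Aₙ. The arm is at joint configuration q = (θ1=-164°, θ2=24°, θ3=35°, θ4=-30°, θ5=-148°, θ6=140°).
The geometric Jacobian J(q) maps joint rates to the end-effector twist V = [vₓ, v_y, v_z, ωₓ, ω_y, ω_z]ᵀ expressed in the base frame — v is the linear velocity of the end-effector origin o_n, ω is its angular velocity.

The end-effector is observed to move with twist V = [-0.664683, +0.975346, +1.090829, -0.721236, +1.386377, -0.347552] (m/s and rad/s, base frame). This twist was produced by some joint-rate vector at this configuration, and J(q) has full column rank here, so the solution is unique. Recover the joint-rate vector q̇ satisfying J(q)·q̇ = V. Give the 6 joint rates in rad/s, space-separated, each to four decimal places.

-0.9940 0.7500 0.4640 0.6950 0.6560 -0.3970

o_n = [-1.7843, -0.4428, 0.6854]
J₁: ẑ×o_n = [0.4428, -1.7843, 0.0000], ω = ẑ
J2: z=[-0.2756, 0.9613, 0.0000] o=[-0.1634, -0.0469, 0.5600] → [0.1205, 0.0346, 1.6672, -0.2756, 0.9613, 0.0000]
J3: z=[0.3910, 0.1121, 0.9135] o=[-0.7254, -0.2080, 0.8203] → [0.1993, -0.9146, 0.0269, 0.3910, 0.1121, 0.9135]
J4: z=[-0.7295, 0.6430, 0.2333] o=[-1.0959, -0.7080, 1.0402] → [-0.2901, -0.4195, 0.2491, -0.7295, 0.6430, 0.2333]
J5: z=[-0.7295, 0.6430, 0.2333] o=[-1.5646, -1.0433, 0.9700] → [-0.3231, -0.2589, -0.2968, -0.7295, 0.6430, 0.2333]
J6: z=[-0.7295, 0.6430, 0.2333] o=[-1.3073, -0.3433, 0.7453] → [-0.0154, -0.1550, 0.3793, -0.7295, 0.6430, 0.2333]
q̇ = J⁺·V = [-0.9940, 0.7500, 0.4640, 0.6950, 0.6560, -0.3970]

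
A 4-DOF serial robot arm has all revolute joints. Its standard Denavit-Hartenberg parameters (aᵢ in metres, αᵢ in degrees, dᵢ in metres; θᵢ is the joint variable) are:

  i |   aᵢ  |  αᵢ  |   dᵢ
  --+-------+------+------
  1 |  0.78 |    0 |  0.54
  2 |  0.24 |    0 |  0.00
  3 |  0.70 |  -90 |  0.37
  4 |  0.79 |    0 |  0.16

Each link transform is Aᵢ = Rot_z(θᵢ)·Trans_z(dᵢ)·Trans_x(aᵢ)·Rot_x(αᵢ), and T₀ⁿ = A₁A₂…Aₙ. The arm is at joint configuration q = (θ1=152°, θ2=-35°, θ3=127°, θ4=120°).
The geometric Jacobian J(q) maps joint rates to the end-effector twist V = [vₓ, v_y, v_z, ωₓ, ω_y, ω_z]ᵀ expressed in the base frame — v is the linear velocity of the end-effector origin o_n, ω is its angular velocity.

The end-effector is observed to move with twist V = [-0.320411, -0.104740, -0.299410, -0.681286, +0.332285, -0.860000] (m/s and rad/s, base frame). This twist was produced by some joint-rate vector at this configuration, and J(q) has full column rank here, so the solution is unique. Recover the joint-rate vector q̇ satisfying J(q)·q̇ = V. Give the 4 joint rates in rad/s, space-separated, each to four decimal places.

o_n = [-0.7876, 0.2358, 0.2258]
J₁: ẑ×o_n = [-0.2358, -0.7876, 0.0000], ω = ẑ
J2: z=[0.0000, 0.0000, 1.0000] o=[-0.6887, 0.3662, 0.5400] → [0.1304, -0.0989, 0.0000, 0.0000, 0.0000, 1.0000]
J3: z=[0.0000, 0.0000, 1.0000] o=[-0.7977, 0.5800, 0.5400] → [0.3443, 0.0101, -0.0000, 0.0000, 0.0000, 1.0000]
J4: z=[0.8988, -0.4384, 0.0000] o=[-1.1045, -0.0491, 0.9100] → [0.2999, 0.6149, 0.3950, 0.8988, -0.4384, 0.0000]
q̇ = J⁺·V = [-0.5310, 0.4910, -0.8200, -0.7580]

-0.5310 0.4910 -0.8200 -0.7580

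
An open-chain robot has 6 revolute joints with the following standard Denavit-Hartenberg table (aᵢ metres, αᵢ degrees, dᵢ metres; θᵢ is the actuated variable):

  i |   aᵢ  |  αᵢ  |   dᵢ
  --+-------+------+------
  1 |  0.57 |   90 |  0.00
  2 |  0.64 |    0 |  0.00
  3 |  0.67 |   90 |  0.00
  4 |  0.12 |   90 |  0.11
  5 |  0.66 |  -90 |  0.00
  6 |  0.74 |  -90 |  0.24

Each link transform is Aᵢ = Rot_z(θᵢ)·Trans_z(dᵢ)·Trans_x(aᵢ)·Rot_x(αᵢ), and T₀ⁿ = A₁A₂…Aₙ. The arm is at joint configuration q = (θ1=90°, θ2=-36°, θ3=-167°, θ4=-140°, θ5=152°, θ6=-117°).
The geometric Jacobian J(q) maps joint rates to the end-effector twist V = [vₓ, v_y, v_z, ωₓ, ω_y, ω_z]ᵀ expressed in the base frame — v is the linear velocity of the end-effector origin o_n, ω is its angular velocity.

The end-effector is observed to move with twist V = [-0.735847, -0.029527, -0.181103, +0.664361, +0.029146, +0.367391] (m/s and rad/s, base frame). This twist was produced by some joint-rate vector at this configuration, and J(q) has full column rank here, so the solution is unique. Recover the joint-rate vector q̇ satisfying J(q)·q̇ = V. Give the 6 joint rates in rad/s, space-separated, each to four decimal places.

0.8860 0.1920 0.5670 -0.9110 0.0750 -0.5040

o_n = [0.6843, 0.6842, -0.1503]
J₁: ẑ×o_n = [-0.6842, 0.6843, 0.0000], ω = ẑ
J2: z=[1.0000, -0.0000, 0.0000] o=[0.0000, 0.5700, 0.0000] → [0.0000, 0.1503, 0.1142, 1.0000, -0.0000, 0.0000]
J3: z=[1.0000, -0.0000, 0.0000] o=[0.0000, 1.0878, -0.3762] → [0.0000, -0.2259, -0.4036, 1.0000, -0.0000, 0.0000]
J4: z=[0.0000, 0.3907, 0.9205] o=[0.0000, 0.4710, -0.1144] → [-0.2103, 0.6299, -0.2674, 0.0000, 0.3907, 0.9205]
J5: z=[0.7660, 0.5917, -0.2512] o=[-0.0771, 0.5986, -0.0491] → [-0.0384, -0.1137, -0.3850, 0.7660, 0.5917, -0.2512]
J6: z=[0.3018, -0.6760, -0.6722] o=[0.2974, 0.3088, 0.4106] → [0.6316, -0.0908, 0.3748, 0.3018, -0.6760, -0.6722]
q̇ = J⁺·V = [0.8860, 0.1920, 0.5670, -0.9110, 0.0750, -0.5040]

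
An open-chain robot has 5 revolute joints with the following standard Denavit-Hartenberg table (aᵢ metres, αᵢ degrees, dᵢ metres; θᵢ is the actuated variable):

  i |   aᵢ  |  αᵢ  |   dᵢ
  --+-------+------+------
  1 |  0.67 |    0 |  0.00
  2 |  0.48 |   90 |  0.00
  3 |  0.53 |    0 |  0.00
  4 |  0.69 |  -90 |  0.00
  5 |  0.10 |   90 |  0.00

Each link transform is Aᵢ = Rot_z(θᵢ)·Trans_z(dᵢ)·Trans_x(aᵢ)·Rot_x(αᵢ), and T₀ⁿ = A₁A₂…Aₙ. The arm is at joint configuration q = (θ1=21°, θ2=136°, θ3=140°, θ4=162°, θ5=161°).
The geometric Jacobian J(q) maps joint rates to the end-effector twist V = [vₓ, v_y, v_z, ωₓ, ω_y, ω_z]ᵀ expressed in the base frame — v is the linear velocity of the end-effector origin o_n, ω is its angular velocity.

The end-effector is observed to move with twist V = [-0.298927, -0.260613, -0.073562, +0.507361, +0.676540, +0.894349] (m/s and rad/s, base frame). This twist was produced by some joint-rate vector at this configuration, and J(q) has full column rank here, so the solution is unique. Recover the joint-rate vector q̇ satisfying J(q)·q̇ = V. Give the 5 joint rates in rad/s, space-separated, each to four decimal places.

0.1320 0.8890 0.8030 0.0180 -0.2390

o_n = [0.2542, 0.3623, -0.1643]
J₁: ẑ×o_n = [-0.3623, 0.2542, 0.0000], ω = ẑ
J2: z=[0.0000, 0.0000, 1.0000] o=[0.6255, 0.2401, 0.0000] → [-0.1222, -0.3713, 0.0000, 0.0000, 0.0000, 1.0000]
J3: z=[0.3907, 0.9205, 0.0000] o=[0.1837, 0.4277, 0.0000] → [-0.1512, 0.0642, -0.0905, 0.3907, 0.9205, 0.0000]
J4: z=[0.3907, 0.9205, 0.0000] o=[0.5574, 0.2690, 0.3407] → [-0.4648, 0.1973, 0.3155, 0.3907, 0.9205, 0.0000]
J5: z=[-0.7806, 0.3314, 0.5299] o=[0.2208, 0.4119, -0.2445] → [0.0528, 0.0803, 0.0276, -0.7806, 0.3314, 0.5299]
q̇ = J⁺·V = [0.1320, 0.8890, 0.8030, 0.0180, -0.2390]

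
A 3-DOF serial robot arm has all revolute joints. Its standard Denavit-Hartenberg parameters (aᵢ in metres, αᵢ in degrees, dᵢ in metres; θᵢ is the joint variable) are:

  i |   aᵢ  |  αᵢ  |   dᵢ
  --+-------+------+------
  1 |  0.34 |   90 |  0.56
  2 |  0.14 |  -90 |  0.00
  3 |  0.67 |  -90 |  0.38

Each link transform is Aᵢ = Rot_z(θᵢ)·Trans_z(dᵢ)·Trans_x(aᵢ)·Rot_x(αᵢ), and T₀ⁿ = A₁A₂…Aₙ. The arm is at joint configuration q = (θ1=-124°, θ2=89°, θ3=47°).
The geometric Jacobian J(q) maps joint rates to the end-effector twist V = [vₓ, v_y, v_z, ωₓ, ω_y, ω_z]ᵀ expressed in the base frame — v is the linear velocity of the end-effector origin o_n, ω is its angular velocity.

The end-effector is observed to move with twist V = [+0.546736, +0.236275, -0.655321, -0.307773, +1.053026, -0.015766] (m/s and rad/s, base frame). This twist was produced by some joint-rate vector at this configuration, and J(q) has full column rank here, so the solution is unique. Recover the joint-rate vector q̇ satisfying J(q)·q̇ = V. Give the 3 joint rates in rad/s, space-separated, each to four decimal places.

-0.0280 0.8440 0.7010

o_n = [0.4227, -0.2495, 1.1635]
J₁: ẑ×o_n = [0.2495, 0.4227, -0.0000], ω = ẑ
J2: z=[-0.8290, 0.5592, 0.0000] o=[-0.1901, -0.2819, 0.5600] → [0.3375, 0.5003, -0.3695, -0.8290, 0.5592, 0.0000]
J3: z=[0.5591, 0.8289, 0.0175] o=[-0.1915, -0.2839, 0.7000] → [0.3836, -0.2484, -0.4899, 0.5591, 0.8289, 0.0175]
q̇ = J⁺·V = [-0.0280, 0.8440, 0.7010]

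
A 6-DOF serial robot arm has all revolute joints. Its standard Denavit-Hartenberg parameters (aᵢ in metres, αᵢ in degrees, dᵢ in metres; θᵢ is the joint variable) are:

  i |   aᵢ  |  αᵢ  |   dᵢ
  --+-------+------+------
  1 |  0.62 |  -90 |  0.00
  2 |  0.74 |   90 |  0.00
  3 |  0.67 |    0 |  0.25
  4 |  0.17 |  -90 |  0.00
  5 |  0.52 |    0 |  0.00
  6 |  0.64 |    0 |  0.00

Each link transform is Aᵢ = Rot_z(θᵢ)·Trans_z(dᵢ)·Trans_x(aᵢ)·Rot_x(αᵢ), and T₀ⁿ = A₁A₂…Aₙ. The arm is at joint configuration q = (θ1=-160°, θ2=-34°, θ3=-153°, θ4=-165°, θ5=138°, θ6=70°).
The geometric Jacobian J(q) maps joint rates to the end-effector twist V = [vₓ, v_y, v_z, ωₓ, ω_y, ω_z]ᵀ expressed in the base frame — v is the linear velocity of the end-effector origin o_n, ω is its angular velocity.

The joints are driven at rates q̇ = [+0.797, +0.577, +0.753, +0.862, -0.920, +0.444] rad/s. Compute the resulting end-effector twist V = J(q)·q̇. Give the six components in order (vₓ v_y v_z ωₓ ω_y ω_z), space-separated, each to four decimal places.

-2.2396 0.4133 0.4309 0.6769 0.0088 2.3140

o_n = [-0.4181, 0.7280, -0.0769]
J₁: ẑ×o_n = [-0.7280, -0.4181, 0.0000], ω = ẑ
J2: z=[0.3420, -0.9397, 0.0000] o=[-0.5826, -0.2121, 0.0000] → [0.0723, 0.0263, 0.4762, 0.3420, -0.9397, 0.0000]
J3: z=[0.5255, 0.1913, 0.8290] o=[-1.1591, -0.4219, 0.4138] → [-1.0472, 0.8722, 0.4625, 0.5255, 0.1913, 0.8290]
J4: z=[0.5255, 0.1913, 0.8290] o=[-0.6667, 0.0810, 0.2872] → [-0.6060, 0.3975, 0.2924, 0.5255, 0.1913, 0.8290]
J5: z=[0.7755, -0.5086, -0.3742] o=[-0.7262, -0.0617, 0.3579] → [0.5166, 0.2218, 0.7691, 0.7755, -0.5086, -0.3742]
J6: z=[0.7755, -0.5086, -0.3742] o=[-0.7738, 0.1962, -0.0912] → [0.1917, -0.1442, 0.5933, 0.7755, -0.5086, -0.3742]
V = J·q̇ = [-2.2396, 0.4133, 0.4309, 0.6769, 0.0088, 2.3140]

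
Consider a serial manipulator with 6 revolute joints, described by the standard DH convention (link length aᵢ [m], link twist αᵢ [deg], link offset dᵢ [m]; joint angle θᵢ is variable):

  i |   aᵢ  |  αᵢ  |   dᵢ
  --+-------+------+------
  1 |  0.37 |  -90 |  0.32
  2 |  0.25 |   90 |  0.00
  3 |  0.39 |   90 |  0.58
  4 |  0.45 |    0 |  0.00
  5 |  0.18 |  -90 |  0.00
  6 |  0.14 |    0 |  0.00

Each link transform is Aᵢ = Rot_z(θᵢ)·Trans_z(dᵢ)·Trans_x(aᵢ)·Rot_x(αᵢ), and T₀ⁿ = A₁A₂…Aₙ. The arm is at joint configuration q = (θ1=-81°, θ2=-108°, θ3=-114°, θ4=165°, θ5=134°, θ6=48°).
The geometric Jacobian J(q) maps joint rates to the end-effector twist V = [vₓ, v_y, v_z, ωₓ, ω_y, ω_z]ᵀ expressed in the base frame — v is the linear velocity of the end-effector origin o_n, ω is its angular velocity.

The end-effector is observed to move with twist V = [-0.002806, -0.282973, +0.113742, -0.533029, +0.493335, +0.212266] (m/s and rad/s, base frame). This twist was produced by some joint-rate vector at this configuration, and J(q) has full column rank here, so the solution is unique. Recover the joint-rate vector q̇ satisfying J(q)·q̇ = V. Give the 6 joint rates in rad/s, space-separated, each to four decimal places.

o_n = [-0.1463, 0.1391, 0.4729]
J₁: ẑ×o_n = [-0.1391, -0.1463, 0.0000], ω = ẑ
J2: z=[0.9877, 0.1564, 0.0000] o=[0.0579, -0.3654, 0.3200] → [0.0239, -0.1510, 0.5303, 0.9877, 0.1564, 0.0000]
J3: z=[-0.1488, 0.9393, -0.3090] o=[0.0458, -0.2891, 0.5578] → [0.0526, 0.0467, 0.1167, -0.1488, 0.9393, -0.3090]
J4: z=[0.4459, -0.2152, -0.8688] o=[-0.3847, 0.1515, 0.2277] → [-0.0635, -0.3165, 0.0458, 0.4459, -0.2152, -0.8688]
J5: z=[0.4459, -0.2152, -0.8688] o=[-0.0184, 0.3770, 0.3598] → [-0.2310, 0.0607, -0.1336, 0.4459, -0.2152, -0.8688]
J6: z=[-0.8441, 0.2218, -0.4881] o=[-0.0720, 0.2058, 0.3747] → [-0.0108, 0.1191, 0.0728, -0.8441, 0.2218, -0.4881]
q̇ = J⁺·V = [0.7460, -0.1650, 0.4890, 0.7600, -0.5730, 0.4510]

0.7460 -0.1650 0.4890 0.7600 -0.5730 0.4510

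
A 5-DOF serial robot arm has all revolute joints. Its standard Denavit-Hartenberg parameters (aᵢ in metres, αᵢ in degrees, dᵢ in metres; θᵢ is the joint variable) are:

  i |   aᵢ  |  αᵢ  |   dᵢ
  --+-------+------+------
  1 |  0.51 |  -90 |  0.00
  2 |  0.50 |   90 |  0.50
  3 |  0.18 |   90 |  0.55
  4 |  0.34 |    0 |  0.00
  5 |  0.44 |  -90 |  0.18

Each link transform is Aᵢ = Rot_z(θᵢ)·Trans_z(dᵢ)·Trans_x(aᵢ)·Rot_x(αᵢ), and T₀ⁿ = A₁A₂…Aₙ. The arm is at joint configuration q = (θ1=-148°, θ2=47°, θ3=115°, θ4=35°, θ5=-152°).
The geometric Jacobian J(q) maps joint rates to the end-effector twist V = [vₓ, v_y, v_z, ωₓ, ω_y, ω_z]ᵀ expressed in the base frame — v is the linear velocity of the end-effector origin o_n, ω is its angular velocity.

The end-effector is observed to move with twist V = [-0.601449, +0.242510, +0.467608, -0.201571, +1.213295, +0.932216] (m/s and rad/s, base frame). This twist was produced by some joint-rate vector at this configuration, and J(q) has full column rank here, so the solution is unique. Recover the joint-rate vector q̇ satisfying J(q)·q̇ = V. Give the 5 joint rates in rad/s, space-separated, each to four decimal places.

o_n = [-0.5422, -1.2946, -0.1643]
J₁: ẑ×o_n = [1.2946, -0.5422, 0.0000], ω = ẑ
J2: z=[0.5299, -0.8480, 0.0000] o=[-0.4325, -0.2703, 0.0000] → [0.1393, 0.0871, -0.6358, 0.5299, -0.8480, 0.0000]
J3: z=[-0.6202, -0.3876, 0.6820] o=[-0.4567, -0.8750, -0.3657] → [0.2081, 0.0666, 0.2271, -0.6202, -0.3876, 0.6820]
J4: z=[-0.3002, -0.6859, -0.6628] o=[-0.6674, -1.1990, 0.0651] → [0.0939, -0.1519, 0.1146, -0.3002, -0.6859, -0.6628]
J5: z=[-0.3002, -0.6859, -0.6628] o=[-0.5865, -1.4461, 0.2841] → [0.4080, -0.1640, -0.0151, -0.3002, -0.6859, -0.6628]
q̇ = J⁺·V = [-0.1370, -0.6210, 0.3840, -0.2530, -0.9650]

-0.1370 -0.6210 0.3840 -0.2530 -0.9650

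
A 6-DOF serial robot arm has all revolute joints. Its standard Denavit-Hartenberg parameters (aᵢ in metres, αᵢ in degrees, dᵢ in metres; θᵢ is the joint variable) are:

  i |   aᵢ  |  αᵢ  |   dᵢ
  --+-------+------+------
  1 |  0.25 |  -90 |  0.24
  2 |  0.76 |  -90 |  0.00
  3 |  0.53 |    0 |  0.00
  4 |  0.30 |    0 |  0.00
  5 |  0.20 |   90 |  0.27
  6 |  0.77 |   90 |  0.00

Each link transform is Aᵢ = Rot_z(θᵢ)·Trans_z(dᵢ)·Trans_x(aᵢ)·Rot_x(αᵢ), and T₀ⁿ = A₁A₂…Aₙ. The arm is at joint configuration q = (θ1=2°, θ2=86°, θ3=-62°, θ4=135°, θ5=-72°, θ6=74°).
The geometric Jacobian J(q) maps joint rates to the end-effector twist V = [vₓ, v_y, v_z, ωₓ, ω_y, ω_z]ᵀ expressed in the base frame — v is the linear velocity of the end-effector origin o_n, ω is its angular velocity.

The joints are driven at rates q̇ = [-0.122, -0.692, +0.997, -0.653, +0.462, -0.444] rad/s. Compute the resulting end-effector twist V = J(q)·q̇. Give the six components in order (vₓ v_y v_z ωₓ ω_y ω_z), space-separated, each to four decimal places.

1.2716 -0.4925 -1.3069 -0.7644 -1.1633 -0.1705

o_n = [-0.6581, 0.1510, -1.3355]
J₁: ẑ×o_n = [-0.1510, -0.6581, 0.0000], ω = ẑ
J2: z=[-0.0349, 0.9994, 0.0000] o=[0.2498, 0.0087, 0.2400] → [-1.5745, -0.0550, 0.9025, -0.0349, 0.9994, 0.0000]
J3: z=[-0.9970, -0.0348, -0.0698] o=[0.3028, 0.0106, -0.5181] → [0.0383, -0.7478, -0.1735, -0.9970, -0.0348, -0.0698]
J4: z=[-0.9970, -0.0348, -0.0698] o=[0.3038, 0.4789, -0.7664] → [-0.0031, -0.5003, 0.2934, -0.9970, -0.0348, -0.0698]
J5: z=[-0.9970, -0.0348, -0.0698] o=[0.3200, 0.1924, -0.8539] → [0.0139, -0.4119, 0.0072, -0.9970, -0.0348, -0.0698]
J6: z=[-0.0337, 0.9993, -0.0174] o=[0.0649, 0.1800, -1.0722] → [-0.2636, 0.0037, 0.7235, -0.0337, 0.9993, -0.0174]
V = J·q̇ = [1.2716, -0.4925, -1.3069, -0.7644, -1.1633, -0.1705]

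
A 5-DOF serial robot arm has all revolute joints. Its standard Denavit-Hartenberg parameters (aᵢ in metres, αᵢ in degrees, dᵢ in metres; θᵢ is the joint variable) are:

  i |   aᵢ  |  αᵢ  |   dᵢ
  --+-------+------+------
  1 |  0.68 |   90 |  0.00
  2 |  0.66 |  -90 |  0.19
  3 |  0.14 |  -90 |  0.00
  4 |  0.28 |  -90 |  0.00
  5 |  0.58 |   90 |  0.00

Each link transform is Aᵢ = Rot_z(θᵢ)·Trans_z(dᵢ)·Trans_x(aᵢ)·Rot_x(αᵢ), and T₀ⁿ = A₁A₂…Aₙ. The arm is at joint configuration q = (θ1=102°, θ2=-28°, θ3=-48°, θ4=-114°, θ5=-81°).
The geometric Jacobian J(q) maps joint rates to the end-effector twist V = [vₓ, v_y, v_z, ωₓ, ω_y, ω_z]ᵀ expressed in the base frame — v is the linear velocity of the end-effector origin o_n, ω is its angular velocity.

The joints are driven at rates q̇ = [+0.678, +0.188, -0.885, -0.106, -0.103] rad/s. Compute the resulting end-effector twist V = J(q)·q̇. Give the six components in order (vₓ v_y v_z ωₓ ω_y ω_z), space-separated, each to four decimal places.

-0.8767 -0.0079 -0.0149 0.3014 -0.5088 -0.0739

o_n = [-0.5694, 1.7103, -0.2073]
J₁: ẑ×o_n = [-1.7103, -0.5694, 0.0000], ω = ẑ
J2: z=[0.9781, 0.2079, 0.0000] o=[-0.1414, 0.6651, 0.0000] → [-0.0431, 0.2028, 1.1113, 0.9781, 0.2079, 0.0000]
J3: z=[-0.0976, 0.4592, 0.8829] o=[-0.0767, 1.2747, -0.3099] → [-0.3375, -0.4250, 0.1837, -0.0976, 0.4592, 0.8829]
J4: z=[-0.7909, 0.5027, -0.3489] o=[0.0079, 1.3772, -0.3538] → [0.1899, 0.3173, 0.0267, -0.7909, 0.5027, -0.3489]
J5: z=[0.5121, 0.8559, 0.0721] o=[-0.0859, 1.4112, -0.0922] → [-0.1201, 0.0241, 0.5669, 0.5121, 0.8559, 0.0721]
V = J·q̇ = [-0.8767, -0.0079, -0.0149, 0.3014, -0.5088, -0.0739]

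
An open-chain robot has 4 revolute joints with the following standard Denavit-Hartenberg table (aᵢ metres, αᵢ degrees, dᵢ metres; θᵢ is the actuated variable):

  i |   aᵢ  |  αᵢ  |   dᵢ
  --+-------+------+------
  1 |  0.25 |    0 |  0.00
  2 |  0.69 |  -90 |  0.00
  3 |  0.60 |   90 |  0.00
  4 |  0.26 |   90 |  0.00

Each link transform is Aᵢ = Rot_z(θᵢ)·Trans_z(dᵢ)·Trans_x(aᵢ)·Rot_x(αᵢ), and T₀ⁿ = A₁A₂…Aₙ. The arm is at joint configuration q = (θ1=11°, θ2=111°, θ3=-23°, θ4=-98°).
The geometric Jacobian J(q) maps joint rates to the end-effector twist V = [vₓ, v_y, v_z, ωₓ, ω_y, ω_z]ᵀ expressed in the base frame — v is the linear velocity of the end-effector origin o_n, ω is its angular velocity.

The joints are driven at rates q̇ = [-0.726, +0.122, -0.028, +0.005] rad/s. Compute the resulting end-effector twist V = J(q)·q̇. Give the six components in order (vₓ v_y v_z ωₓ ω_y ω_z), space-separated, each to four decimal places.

0.7391 0.0728 0.0150 0.0248 0.0132 -0.5994

o_n = [-0.1769, 1.2094, 0.2203]
J₁: ẑ×o_n = [-1.2094, -0.1769, 0.0000], ω = ẑ
J2: z=[0.0000, 0.0000, 1.0000] o=[0.2454, 0.0477, 0.0000] → [-1.1617, -0.4223, 0.0000, 0.0000, 0.0000, 1.0000]
J3: z=[-0.8480, -0.5299, 0.0000] o=[-0.1202, 0.6329, 0.0000] → [-0.1167, 0.1868, -0.5190, -0.8480, -0.5299, 0.0000]
J4: z=[0.2071, -0.3314, 0.9205] o=[-0.4129, 1.1012, 0.2344] → [-0.0949, 0.2202, 0.1006, 0.2071, -0.3314, 0.9205]
V = J·q̇ = [0.7391, 0.0728, 0.0150, 0.0248, 0.0132, -0.5994]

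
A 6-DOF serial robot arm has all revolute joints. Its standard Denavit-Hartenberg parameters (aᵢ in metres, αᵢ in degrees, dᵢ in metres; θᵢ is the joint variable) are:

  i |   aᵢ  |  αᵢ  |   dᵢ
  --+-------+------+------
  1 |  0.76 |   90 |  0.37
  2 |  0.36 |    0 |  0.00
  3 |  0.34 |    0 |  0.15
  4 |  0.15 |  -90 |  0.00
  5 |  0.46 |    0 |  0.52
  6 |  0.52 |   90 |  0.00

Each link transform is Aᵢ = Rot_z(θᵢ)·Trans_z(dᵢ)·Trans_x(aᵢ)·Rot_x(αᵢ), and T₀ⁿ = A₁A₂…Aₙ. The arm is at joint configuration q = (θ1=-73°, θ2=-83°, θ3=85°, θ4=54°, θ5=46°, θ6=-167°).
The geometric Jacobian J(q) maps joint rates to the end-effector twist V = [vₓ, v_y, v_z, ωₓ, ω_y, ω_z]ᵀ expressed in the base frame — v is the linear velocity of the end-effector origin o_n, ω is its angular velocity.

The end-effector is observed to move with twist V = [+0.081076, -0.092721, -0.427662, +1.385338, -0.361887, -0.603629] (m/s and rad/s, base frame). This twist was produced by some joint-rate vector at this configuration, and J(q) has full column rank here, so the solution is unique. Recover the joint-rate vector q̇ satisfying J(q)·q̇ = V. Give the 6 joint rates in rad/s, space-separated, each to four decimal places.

-0.0970 -0.7790 -0.8190 0.3790 -0.3510 -0.5550

o_n = [-0.0119, -0.8667, 0.4826]
J₁: ẑ×o_n = [0.8667, -0.0119, 0.0000], ω = ẑ
J2: z=[-0.9563, -0.2924, 0.0000] o=[0.2222, -0.7268, 0.3700] → [-0.0329, 0.1076, 0.0654, -0.9563, -0.2924, 0.0000]
J3: z=[-0.9563, -0.2924, 0.0000] o=[0.2350, -0.7687, 0.0127] → [-0.1374, 0.4494, 0.0215, -0.9563, -0.2924, 0.0000]
J4: z=[-0.9563, -0.2924, 0.0000] o=[0.1909, -1.1375, 0.0245] → [-0.1339, 0.4380, -0.3183, -0.9563, -0.2924, 0.0000]
J5: z=[-0.2424, 0.7928, 0.5592] o=[0.2155, -1.2178, 0.1489] → [0.0682, -0.0463, 0.0952, -0.2424, 0.7928, 0.5592]
J6: z=[-0.2424, 0.7928, 0.5592] o=[0.4581, -0.8796, 0.7046] → [-0.1832, -0.3167, 0.3695, -0.2424, 0.7928, 0.5592]
q̇ = J⁺·V = [-0.0970, -0.7790, -0.8190, 0.3790, -0.3510, -0.5550]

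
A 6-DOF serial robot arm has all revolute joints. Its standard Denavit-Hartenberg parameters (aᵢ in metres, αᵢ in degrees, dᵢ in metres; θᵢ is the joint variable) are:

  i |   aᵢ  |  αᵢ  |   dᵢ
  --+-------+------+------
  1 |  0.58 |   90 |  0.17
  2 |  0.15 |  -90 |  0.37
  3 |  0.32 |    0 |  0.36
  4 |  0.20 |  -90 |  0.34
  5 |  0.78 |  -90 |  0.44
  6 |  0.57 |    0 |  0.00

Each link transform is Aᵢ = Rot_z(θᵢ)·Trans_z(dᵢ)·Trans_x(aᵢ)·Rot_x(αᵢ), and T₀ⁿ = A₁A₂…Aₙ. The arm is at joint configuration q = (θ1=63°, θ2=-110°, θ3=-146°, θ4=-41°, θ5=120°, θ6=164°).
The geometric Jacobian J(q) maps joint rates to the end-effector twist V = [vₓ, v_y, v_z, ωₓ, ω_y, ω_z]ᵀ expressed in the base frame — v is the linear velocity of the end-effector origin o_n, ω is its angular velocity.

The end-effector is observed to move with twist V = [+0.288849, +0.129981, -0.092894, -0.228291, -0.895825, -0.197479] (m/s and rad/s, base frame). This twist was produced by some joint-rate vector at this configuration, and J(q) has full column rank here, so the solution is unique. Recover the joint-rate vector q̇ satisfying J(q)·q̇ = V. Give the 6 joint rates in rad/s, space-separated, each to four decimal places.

o_n = [1.2426, 0.6336, 0.2184]
J₁: ẑ×o_n = [-0.6336, 1.2426, 0.0000], ω = ẑ
J2: z=[0.8910, -0.4540, 0.0000] o=[0.2633, 0.5168, 0.1700] → [-0.0220, -0.0431, 0.5486, 0.8910, -0.4540, 0.0000]
J3: z=[0.4266, 0.8373, -0.3420] o=[0.5697, 0.3031, 0.0290] → [0.2716, -0.3109, -0.4224, 0.4266, 0.8373, -0.3420]
J4: z=[0.4266, 0.8373, -0.3420] o=[0.9239, 0.6041, 0.1552] → [0.0630, -0.1359, -0.2542, 0.4266, 0.8373, -0.3420]
J5: z=[0.9033, -0.4135, 0.1145] o=[1.0781, 0.9604, 0.2255] → [0.0404, 0.0252, -0.2271, 0.9033, -0.4135, 0.1145]
J6: z=[0.1739, 0.1088, -0.9787] o=[1.1696, 0.0733, 0.1431] → [0.5566, -0.0845, 0.0895, 0.1739, 0.1088, -0.9787]
q̇ = J⁺·V = [-0.0500, -0.5760, -0.2920, -0.8160, 0.7190, 0.6220]

-0.0500 -0.5760 -0.2920 -0.8160 0.7190 0.6220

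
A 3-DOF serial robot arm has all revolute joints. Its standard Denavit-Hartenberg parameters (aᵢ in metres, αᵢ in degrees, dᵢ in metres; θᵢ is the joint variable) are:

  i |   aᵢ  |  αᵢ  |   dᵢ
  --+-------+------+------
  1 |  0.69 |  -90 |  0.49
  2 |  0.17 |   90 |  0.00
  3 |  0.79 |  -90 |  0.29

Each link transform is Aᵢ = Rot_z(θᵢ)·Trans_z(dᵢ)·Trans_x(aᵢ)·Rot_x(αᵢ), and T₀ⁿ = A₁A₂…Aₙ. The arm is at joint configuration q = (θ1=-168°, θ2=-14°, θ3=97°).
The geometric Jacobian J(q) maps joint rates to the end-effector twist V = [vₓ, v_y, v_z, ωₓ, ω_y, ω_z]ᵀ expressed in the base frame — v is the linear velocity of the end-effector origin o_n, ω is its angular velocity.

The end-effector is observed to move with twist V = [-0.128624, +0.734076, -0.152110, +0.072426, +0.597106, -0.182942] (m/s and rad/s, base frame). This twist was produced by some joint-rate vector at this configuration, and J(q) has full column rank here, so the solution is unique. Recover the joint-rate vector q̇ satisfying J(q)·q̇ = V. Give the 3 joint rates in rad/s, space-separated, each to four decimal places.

o_n = [-0.5132, -0.9107, 0.7892]
J₁: ẑ×o_n = [0.9107, -0.5132, 0.0000], ω = ẑ
J2: z=[0.2079, -0.9781, 0.0000] o=[-0.6749, -0.1435, 0.4900] → [-0.2927, -0.0622, -0.0014, 0.2079, -0.9781, 0.0000]
J3: z=[0.2366, 0.0503, 0.9703] o=[-0.8363, -0.1778, 0.5311] → [0.7242, 0.2524, -0.1897, 0.2366, 0.0503, 0.9703]
q̇ = J⁺·V = [-0.9650, -0.5690, 0.8060]

-0.9650 -0.5690 0.8060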